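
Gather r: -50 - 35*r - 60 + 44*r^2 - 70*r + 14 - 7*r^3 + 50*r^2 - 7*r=-7*r^3 + 94*r^2 - 112*r - 96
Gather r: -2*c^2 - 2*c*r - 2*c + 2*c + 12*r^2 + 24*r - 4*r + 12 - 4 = -2*c^2 + 12*r^2 + r*(20 - 2*c) + 8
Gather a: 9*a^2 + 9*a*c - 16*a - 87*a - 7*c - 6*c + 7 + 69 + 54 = 9*a^2 + a*(9*c - 103) - 13*c + 130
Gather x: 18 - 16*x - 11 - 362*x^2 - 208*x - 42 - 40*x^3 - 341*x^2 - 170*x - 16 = -40*x^3 - 703*x^2 - 394*x - 51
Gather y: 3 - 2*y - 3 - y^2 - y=-y^2 - 3*y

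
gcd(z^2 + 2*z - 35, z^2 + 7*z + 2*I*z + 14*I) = z + 7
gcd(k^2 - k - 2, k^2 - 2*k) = k - 2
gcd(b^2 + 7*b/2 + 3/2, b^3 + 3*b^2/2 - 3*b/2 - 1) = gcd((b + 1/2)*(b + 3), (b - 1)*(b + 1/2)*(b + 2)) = b + 1/2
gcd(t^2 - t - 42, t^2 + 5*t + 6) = 1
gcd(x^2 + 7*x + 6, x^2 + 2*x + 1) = x + 1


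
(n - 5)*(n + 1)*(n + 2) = n^3 - 2*n^2 - 13*n - 10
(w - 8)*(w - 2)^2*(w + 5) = w^4 - 7*w^3 - 24*w^2 + 148*w - 160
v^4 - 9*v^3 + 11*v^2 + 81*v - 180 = (v - 5)*(v - 4)*(v - 3)*(v + 3)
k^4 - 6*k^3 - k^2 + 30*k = k*(k - 5)*(k - 3)*(k + 2)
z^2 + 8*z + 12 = (z + 2)*(z + 6)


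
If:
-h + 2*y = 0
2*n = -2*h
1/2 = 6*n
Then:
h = -1/12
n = 1/12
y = -1/24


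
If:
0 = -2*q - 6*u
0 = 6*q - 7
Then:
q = 7/6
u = -7/18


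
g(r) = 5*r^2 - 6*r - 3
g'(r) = 10*r - 6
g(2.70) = 17.25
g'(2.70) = 21.00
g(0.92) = -4.29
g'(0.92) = 3.20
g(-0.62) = 2.64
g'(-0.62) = -12.20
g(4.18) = 59.28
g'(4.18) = 35.80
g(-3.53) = 80.48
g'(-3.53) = -41.30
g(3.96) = 51.65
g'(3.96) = 33.60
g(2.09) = 6.30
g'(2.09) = 14.90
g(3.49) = 36.96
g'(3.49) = 28.90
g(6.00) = 141.00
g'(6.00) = 54.00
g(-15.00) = 1212.00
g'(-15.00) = -156.00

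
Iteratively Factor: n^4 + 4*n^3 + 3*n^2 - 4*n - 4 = (n - 1)*(n^3 + 5*n^2 + 8*n + 4) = (n - 1)*(n + 1)*(n^2 + 4*n + 4) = (n - 1)*(n + 1)*(n + 2)*(n + 2)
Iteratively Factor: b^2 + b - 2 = (b - 1)*(b + 2)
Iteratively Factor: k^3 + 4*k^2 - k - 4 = (k - 1)*(k^2 + 5*k + 4) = (k - 1)*(k + 4)*(k + 1)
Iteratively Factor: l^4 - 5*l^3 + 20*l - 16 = (l + 2)*(l^3 - 7*l^2 + 14*l - 8) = (l - 2)*(l + 2)*(l^2 - 5*l + 4) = (l - 4)*(l - 2)*(l + 2)*(l - 1)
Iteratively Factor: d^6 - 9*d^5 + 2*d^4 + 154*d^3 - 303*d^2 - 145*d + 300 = (d + 4)*(d^5 - 13*d^4 + 54*d^3 - 62*d^2 - 55*d + 75) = (d - 1)*(d + 4)*(d^4 - 12*d^3 + 42*d^2 - 20*d - 75) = (d - 1)*(d + 1)*(d + 4)*(d^3 - 13*d^2 + 55*d - 75) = (d - 5)*(d - 1)*(d + 1)*(d + 4)*(d^2 - 8*d + 15) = (d - 5)^2*(d - 1)*(d + 1)*(d + 4)*(d - 3)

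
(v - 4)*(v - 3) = v^2 - 7*v + 12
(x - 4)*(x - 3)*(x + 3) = x^3 - 4*x^2 - 9*x + 36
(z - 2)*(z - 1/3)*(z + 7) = z^3 + 14*z^2/3 - 47*z/3 + 14/3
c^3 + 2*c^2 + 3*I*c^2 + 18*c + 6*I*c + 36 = (c + 2)*(c - 3*I)*(c + 6*I)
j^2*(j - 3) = j^3 - 3*j^2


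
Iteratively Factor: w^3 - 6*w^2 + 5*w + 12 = (w - 3)*(w^2 - 3*w - 4) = (w - 3)*(w + 1)*(w - 4)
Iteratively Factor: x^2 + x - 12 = (x + 4)*(x - 3)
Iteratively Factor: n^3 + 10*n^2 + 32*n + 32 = (n + 4)*(n^2 + 6*n + 8) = (n + 2)*(n + 4)*(n + 4)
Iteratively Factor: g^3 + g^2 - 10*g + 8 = (g - 1)*(g^2 + 2*g - 8) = (g - 2)*(g - 1)*(g + 4)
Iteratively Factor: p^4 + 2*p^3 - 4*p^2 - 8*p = (p - 2)*(p^3 + 4*p^2 + 4*p) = (p - 2)*(p + 2)*(p^2 + 2*p) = p*(p - 2)*(p + 2)*(p + 2)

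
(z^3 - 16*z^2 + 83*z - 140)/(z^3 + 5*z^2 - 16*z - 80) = (z^2 - 12*z + 35)/(z^2 + 9*z + 20)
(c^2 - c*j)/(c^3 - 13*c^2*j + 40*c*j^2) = (c - j)/(c^2 - 13*c*j + 40*j^2)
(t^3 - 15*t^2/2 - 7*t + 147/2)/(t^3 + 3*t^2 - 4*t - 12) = (2*t^2 - 21*t + 49)/(2*(t^2 - 4))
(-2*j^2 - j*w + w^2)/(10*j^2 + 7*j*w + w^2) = (-2*j^2 - j*w + w^2)/(10*j^2 + 7*j*w + w^2)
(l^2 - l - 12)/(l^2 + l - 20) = (l + 3)/(l + 5)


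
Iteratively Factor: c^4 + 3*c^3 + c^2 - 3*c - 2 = (c + 2)*(c^3 + c^2 - c - 1) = (c + 1)*(c + 2)*(c^2 - 1) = (c + 1)^2*(c + 2)*(c - 1)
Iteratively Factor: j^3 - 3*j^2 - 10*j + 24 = (j + 3)*(j^2 - 6*j + 8) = (j - 2)*(j + 3)*(j - 4)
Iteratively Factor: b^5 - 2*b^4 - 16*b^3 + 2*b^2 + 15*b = (b + 3)*(b^4 - 5*b^3 - b^2 + 5*b) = (b - 1)*(b + 3)*(b^3 - 4*b^2 - 5*b) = b*(b - 1)*(b + 3)*(b^2 - 4*b - 5) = b*(b - 1)*(b + 1)*(b + 3)*(b - 5)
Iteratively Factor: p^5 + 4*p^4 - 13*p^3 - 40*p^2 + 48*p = (p + 4)*(p^4 - 13*p^2 + 12*p) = (p - 3)*(p + 4)*(p^3 + 3*p^2 - 4*p) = (p - 3)*(p + 4)^2*(p^2 - p) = p*(p - 3)*(p + 4)^2*(p - 1)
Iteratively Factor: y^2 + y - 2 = (y - 1)*(y + 2)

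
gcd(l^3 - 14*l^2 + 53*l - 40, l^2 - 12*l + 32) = l - 8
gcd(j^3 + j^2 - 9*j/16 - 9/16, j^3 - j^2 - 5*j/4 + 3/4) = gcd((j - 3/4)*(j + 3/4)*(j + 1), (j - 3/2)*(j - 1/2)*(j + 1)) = j + 1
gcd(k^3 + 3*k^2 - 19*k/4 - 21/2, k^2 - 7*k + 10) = k - 2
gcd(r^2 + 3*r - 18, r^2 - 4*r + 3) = r - 3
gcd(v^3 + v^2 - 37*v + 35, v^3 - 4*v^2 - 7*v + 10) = v^2 - 6*v + 5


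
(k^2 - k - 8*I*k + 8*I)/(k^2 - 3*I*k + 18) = (k^2 - k - 8*I*k + 8*I)/(k^2 - 3*I*k + 18)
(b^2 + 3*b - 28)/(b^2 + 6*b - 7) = (b - 4)/(b - 1)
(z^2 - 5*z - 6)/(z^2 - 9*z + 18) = (z + 1)/(z - 3)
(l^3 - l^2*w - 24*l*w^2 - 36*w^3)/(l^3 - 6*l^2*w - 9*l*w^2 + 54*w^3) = (-l - 2*w)/(-l + 3*w)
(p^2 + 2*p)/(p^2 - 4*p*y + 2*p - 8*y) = p/(p - 4*y)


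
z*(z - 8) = z^2 - 8*z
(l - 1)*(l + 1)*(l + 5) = l^3 + 5*l^2 - l - 5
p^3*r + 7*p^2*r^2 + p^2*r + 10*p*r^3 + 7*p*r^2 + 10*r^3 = (p + 2*r)*(p + 5*r)*(p*r + r)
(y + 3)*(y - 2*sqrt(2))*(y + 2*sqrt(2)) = y^3 + 3*y^2 - 8*y - 24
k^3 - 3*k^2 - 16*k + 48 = (k - 4)*(k - 3)*(k + 4)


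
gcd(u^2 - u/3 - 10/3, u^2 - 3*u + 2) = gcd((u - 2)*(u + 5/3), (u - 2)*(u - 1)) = u - 2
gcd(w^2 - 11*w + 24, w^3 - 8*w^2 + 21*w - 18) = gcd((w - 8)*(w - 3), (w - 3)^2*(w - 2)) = w - 3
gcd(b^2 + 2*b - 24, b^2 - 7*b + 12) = b - 4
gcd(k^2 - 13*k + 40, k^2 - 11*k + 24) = k - 8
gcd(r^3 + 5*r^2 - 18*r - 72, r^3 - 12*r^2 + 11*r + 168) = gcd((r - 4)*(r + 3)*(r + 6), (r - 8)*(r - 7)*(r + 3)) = r + 3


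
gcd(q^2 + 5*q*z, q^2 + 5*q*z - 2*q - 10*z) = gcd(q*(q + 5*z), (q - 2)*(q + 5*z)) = q + 5*z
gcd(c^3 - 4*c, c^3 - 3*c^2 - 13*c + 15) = 1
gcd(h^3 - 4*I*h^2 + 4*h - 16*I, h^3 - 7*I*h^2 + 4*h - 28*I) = h^2 + 4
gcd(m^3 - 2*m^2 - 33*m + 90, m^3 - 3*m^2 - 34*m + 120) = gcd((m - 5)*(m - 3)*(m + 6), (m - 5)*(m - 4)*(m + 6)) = m^2 + m - 30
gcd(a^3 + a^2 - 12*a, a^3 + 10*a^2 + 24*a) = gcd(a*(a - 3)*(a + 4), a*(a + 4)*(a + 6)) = a^2 + 4*a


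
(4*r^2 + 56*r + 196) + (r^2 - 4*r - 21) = 5*r^2 + 52*r + 175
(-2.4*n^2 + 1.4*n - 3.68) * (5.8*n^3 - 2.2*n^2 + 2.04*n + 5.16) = -13.92*n^5 + 13.4*n^4 - 29.32*n^3 - 1.432*n^2 - 0.283200000000001*n - 18.9888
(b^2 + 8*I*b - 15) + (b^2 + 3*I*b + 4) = 2*b^2 + 11*I*b - 11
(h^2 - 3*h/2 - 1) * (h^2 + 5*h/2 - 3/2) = h^4 + h^3 - 25*h^2/4 - h/4 + 3/2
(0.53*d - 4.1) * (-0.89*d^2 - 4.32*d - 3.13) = -0.4717*d^3 + 1.3594*d^2 + 16.0531*d + 12.833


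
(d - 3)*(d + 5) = d^2 + 2*d - 15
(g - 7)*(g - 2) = g^2 - 9*g + 14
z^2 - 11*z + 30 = (z - 6)*(z - 5)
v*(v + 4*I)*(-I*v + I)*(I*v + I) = v^4 + 4*I*v^3 - v^2 - 4*I*v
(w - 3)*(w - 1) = w^2 - 4*w + 3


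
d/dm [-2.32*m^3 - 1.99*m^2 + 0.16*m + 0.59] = -6.96*m^2 - 3.98*m + 0.16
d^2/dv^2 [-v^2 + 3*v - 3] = -2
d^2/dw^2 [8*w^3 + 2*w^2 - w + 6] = 48*w + 4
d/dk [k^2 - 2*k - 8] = 2*k - 2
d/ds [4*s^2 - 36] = 8*s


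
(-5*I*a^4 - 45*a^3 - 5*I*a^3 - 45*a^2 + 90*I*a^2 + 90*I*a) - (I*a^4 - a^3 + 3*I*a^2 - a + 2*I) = -6*I*a^4 - 44*a^3 - 5*I*a^3 - 45*a^2 + 87*I*a^2 + a + 90*I*a - 2*I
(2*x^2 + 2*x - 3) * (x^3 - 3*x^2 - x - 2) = 2*x^5 - 4*x^4 - 11*x^3 + 3*x^2 - x + 6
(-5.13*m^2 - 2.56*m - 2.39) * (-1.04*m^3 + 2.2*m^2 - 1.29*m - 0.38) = 5.3352*m^5 - 8.6236*m^4 + 3.4713*m^3 - 0.00620000000000087*m^2 + 4.0559*m + 0.9082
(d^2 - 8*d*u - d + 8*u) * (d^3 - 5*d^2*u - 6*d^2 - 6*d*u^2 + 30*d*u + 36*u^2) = d^5 - 13*d^4*u - 7*d^4 + 34*d^3*u^2 + 91*d^3*u + 6*d^3 + 48*d^2*u^3 - 238*d^2*u^2 - 78*d^2*u - 336*d*u^3 + 204*d*u^2 + 288*u^3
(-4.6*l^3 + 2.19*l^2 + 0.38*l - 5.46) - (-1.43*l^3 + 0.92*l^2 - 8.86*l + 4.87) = -3.17*l^3 + 1.27*l^2 + 9.24*l - 10.33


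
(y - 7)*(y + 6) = y^2 - y - 42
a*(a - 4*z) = a^2 - 4*a*z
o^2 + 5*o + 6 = (o + 2)*(o + 3)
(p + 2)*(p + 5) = p^2 + 7*p + 10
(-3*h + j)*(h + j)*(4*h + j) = -12*h^3 - 11*h^2*j + 2*h*j^2 + j^3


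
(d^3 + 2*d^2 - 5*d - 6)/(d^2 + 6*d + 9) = (d^2 - d - 2)/(d + 3)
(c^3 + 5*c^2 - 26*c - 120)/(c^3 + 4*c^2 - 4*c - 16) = (c^2 + c - 30)/(c^2 - 4)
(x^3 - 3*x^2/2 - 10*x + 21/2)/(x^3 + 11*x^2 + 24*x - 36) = (2*x^2 - x - 21)/(2*(x^2 + 12*x + 36))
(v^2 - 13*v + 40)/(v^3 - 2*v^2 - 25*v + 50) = (v - 8)/(v^2 + 3*v - 10)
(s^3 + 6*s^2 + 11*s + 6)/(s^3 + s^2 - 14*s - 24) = (s + 1)/(s - 4)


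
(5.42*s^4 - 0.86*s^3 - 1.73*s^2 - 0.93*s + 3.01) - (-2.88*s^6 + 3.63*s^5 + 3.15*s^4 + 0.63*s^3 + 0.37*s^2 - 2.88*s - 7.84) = 2.88*s^6 - 3.63*s^5 + 2.27*s^4 - 1.49*s^3 - 2.1*s^2 + 1.95*s + 10.85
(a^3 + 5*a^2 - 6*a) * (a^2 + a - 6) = a^5 + 6*a^4 - 7*a^3 - 36*a^2 + 36*a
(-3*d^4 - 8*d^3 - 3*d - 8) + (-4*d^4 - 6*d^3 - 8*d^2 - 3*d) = -7*d^4 - 14*d^3 - 8*d^2 - 6*d - 8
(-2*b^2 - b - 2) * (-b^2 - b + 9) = 2*b^4 + 3*b^3 - 15*b^2 - 7*b - 18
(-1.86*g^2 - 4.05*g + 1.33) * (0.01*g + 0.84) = -0.0186*g^3 - 1.6029*g^2 - 3.3887*g + 1.1172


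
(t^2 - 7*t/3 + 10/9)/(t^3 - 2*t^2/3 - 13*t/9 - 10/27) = 3*(3*t - 2)/(9*t^2 + 9*t + 2)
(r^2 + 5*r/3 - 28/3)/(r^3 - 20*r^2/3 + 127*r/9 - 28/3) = 3*(r + 4)/(3*r^2 - 13*r + 12)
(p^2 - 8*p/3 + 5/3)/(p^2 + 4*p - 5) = (p - 5/3)/(p + 5)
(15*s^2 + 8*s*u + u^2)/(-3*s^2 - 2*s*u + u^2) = (-15*s^2 - 8*s*u - u^2)/(3*s^2 + 2*s*u - u^2)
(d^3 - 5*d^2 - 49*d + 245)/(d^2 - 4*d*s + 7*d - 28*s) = (-d^2 + 12*d - 35)/(-d + 4*s)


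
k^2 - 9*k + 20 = (k - 5)*(k - 4)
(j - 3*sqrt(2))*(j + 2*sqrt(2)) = j^2 - sqrt(2)*j - 12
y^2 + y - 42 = (y - 6)*(y + 7)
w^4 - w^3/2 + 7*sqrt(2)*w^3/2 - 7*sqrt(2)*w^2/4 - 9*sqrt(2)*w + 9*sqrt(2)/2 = (w - 1/2)*(w - sqrt(2))*(w + 3*sqrt(2)/2)*(w + 3*sqrt(2))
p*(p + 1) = p^2 + p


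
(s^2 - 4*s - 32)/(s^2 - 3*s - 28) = (s - 8)/(s - 7)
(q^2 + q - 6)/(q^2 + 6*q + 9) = (q - 2)/(q + 3)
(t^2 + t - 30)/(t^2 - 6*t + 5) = (t + 6)/(t - 1)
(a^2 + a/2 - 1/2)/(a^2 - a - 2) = (a - 1/2)/(a - 2)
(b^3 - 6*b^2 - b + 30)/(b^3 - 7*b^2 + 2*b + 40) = (b - 3)/(b - 4)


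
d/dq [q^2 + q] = 2*q + 1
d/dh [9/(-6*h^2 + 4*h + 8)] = 9*(3*h - 1)/(-3*h^2 + 2*h + 4)^2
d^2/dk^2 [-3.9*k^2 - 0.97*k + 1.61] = -7.80000000000000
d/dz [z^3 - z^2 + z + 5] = 3*z^2 - 2*z + 1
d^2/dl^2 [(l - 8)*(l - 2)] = 2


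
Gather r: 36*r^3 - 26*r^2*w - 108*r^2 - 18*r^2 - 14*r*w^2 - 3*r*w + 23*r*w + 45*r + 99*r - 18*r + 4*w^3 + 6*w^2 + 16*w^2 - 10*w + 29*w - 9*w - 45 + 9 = 36*r^3 + r^2*(-26*w - 126) + r*(-14*w^2 + 20*w + 126) + 4*w^3 + 22*w^2 + 10*w - 36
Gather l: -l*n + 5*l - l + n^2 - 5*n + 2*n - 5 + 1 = l*(4 - n) + n^2 - 3*n - 4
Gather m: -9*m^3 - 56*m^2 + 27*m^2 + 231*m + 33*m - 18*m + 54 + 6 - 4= -9*m^3 - 29*m^2 + 246*m + 56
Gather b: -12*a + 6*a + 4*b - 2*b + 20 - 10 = -6*a + 2*b + 10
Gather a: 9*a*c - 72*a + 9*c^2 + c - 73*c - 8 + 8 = a*(9*c - 72) + 9*c^2 - 72*c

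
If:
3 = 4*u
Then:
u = 3/4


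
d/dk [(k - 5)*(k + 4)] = 2*k - 1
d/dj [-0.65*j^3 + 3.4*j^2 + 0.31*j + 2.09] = -1.95*j^2 + 6.8*j + 0.31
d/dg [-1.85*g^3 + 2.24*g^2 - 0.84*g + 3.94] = -5.55*g^2 + 4.48*g - 0.84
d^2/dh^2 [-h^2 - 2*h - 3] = -2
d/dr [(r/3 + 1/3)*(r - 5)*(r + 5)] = r^2 + 2*r/3 - 25/3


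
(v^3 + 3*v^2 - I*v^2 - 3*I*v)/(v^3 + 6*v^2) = (v^2 + v*(3 - I) - 3*I)/(v*(v + 6))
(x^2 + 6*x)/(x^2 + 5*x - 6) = x/(x - 1)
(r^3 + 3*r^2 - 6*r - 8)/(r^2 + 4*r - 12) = (r^2 + 5*r + 4)/(r + 6)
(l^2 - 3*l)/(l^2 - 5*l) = (l - 3)/(l - 5)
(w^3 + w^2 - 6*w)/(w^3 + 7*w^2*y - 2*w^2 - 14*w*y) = (w + 3)/(w + 7*y)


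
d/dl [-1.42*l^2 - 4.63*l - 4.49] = -2.84*l - 4.63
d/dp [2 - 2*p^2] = -4*p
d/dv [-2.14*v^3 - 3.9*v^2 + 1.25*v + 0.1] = -6.42*v^2 - 7.8*v + 1.25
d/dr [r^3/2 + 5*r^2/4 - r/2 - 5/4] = 3*r^2/2 + 5*r/2 - 1/2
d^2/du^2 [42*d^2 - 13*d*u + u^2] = 2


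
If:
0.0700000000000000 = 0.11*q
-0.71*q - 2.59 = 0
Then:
No Solution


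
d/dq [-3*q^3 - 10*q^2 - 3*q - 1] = -9*q^2 - 20*q - 3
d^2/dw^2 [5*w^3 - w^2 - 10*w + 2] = 30*w - 2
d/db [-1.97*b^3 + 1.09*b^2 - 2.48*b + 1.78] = -5.91*b^2 + 2.18*b - 2.48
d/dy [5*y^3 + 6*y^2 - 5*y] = 15*y^2 + 12*y - 5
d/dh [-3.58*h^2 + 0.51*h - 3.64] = 0.51 - 7.16*h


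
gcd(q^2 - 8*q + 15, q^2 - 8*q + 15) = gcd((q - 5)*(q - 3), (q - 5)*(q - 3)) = q^2 - 8*q + 15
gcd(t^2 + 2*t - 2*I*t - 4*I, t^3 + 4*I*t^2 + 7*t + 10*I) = t - 2*I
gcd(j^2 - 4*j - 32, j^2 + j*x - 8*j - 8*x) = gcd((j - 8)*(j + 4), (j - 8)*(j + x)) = j - 8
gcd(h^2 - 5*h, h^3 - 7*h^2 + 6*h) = h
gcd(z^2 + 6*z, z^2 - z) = z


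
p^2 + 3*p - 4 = (p - 1)*(p + 4)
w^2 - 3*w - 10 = (w - 5)*(w + 2)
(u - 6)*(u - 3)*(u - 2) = u^3 - 11*u^2 + 36*u - 36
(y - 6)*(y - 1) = y^2 - 7*y + 6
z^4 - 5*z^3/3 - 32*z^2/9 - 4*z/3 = z*(z - 3)*(z + 2/3)^2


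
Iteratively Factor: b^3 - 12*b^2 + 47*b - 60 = (b - 3)*(b^2 - 9*b + 20) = (b - 4)*(b - 3)*(b - 5)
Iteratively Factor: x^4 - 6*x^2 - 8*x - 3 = (x + 1)*(x^3 - x^2 - 5*x - 3) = (x - 3)*(x + 1)*(x^2 + 2*x + 1) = (x - 3)*(x + 1)^2*(x + 1)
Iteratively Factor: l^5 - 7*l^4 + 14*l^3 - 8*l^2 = (l - 1)*(l^4 - 6*l^3 + 8*l^2) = l*(l - 1)*(l^3 - 6*l^2 + 8*l) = l*(l - 4)*(l - 1)*(l^2 - 2*l) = l*(l - 4)*(l - 2)*(l - 1)*(l)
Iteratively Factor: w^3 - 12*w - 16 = (w + 2)*(w^2 - 2*w - 8) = (w + 2)^2*(w - 4)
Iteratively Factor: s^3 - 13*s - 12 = (s - 4)*(s^2 + 4*s + 3) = (s - 4)*(s + 3)*(s + 1)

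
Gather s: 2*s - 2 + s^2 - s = s^2 + s - 2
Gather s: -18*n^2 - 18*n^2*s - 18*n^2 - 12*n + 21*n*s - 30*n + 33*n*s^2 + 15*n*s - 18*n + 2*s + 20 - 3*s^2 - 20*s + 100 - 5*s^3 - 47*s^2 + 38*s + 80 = -36*n^2 - 60*n - 5*s^3 + s^2*(33*n - 50) + s*(-18*n^2 + 36*n + 20) + 200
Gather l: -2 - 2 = -4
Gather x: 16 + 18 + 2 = 36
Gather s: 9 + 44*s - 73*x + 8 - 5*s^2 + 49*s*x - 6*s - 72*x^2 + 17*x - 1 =-5*s^2 + s*(49*x + 38) - 72*x^2 - 56*x + 16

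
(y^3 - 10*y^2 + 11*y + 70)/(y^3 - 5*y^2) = 1 - 5/y - 14/y^2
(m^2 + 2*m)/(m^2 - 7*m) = (m + 2)/(m - 7)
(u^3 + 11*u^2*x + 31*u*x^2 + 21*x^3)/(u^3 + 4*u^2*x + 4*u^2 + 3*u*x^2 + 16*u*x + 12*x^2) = (u + 7*x)/(u + 4)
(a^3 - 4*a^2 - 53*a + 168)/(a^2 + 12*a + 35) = (a^2 - 11*a + 24)/(a + 5)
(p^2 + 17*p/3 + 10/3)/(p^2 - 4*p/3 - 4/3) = (p + 5)/(p - 2)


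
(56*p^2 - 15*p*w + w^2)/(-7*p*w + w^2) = (-8*p + w)/w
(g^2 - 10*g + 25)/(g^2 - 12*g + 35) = (g - 5)/(g - 7)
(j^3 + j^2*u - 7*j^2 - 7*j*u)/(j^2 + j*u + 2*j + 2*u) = j*(j - 7)/(j + 2)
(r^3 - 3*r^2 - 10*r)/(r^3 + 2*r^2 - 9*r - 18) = r*(r - 5)/(r^2 - 9)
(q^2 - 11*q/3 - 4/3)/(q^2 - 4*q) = (q + 1/3)/q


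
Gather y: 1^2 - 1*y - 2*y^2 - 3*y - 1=-2*y^2 - 4*y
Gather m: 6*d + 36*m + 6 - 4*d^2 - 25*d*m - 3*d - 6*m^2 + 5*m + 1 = -4*d^2 + 3*d - 6*m^2 + m*(41 - 25*d) + 7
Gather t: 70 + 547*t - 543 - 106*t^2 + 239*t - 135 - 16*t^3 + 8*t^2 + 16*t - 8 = -16*t^3 - 98*t^2 + 802*t - 616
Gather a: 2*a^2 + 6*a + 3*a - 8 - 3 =2*a^2 + 9*a - 11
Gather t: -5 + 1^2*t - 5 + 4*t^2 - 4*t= 4*t^2 - 3*t - 10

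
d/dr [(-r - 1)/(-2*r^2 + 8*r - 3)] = (2*r^2 - 8*r - 4*(r - 2)*(r + 1) + 3)/(2*r^2 - 8*r + 3)^2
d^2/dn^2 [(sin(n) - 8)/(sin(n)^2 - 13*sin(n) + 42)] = (-sin(n)^5 + 19*sin(n)^4 - 58*sin(n)^3 - 586*sin(n)^2 + 2976*sin(n) - 940)/(sin(n)^2 - 13*sin(n) + 42)^3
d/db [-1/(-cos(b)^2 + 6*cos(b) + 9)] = 2*(cos(b) - 3)*sin(b)/(sin(b)^2 + 6*cos(b) + 8)^2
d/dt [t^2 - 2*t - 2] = 2*t - 2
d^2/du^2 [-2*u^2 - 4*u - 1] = -4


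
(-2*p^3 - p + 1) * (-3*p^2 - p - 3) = 6*p^5 + 2*p^4 + 9*p^3 - 2*p^2 + 2*p - 3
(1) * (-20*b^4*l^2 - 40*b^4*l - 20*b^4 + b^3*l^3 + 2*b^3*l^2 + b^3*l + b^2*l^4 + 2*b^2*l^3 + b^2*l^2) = -20*b^4*l^2 - 40*b^4*l - 20*b^4 + b^3*l^3 + 2*b^3*l^2 + b^3*l + b^2*l^4 + 2*b^2*l^3 + b^2*l^2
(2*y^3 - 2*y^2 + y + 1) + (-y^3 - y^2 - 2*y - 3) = y^3 - 3*y^2 - y - 2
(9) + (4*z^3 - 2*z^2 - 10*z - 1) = 4*z^3 - 2*z^2 - 10*z + 8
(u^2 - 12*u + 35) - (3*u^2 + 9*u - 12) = -2*u^2 - 21*u + 47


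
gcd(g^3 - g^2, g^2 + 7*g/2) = g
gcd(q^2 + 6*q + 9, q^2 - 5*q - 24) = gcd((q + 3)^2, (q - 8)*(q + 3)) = q + 3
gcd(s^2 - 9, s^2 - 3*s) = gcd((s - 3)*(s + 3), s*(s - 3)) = s - 3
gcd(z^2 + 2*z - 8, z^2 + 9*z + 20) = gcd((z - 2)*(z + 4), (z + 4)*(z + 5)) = z + 4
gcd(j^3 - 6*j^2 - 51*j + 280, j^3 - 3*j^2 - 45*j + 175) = j^2 + 2*j - 35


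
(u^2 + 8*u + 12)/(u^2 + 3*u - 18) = (u + 2)/(u - 3)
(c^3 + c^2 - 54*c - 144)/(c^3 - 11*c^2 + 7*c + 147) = (c^2 - 2*c - 48)/(c^2 - 14*c + 49)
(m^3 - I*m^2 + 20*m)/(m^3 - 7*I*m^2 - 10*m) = (m + 4*I)/(m - 2*I)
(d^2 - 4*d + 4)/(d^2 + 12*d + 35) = (d^2 - 4*d + 4)/(d^2 + 12*d + 35)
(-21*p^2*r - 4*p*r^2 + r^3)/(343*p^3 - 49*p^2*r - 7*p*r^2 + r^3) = r*(-3*p - r)/(49*p^2 - r^2)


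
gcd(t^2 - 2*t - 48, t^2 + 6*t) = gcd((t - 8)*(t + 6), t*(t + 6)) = t + 6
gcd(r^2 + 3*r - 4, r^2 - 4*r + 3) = r - 1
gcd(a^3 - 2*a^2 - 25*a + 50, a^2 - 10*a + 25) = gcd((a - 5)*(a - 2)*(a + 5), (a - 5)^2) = a - 5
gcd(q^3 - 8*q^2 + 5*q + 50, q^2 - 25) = q - 5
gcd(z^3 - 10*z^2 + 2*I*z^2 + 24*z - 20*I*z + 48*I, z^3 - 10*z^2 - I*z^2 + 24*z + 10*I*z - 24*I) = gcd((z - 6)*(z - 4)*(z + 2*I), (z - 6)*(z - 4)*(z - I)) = z^2 - 10*z + 24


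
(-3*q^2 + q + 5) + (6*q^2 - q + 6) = 3*q^2 + 11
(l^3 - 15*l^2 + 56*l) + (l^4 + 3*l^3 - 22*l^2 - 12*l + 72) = l^4 + 4*l^3 - 37*l^2 + 44*l + 72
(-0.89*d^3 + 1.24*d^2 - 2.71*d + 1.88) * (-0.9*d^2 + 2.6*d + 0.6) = 0.801*d^5 - 3.43*d^4 + 5.129*d^3 - 7.994*d^2 + 3.262*d + 1.128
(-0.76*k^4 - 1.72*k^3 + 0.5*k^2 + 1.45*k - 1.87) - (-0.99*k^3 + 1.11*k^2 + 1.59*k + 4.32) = -0.76*k^4 - 0.73*k^3 - 0.61*k^2 - 0.14*k - 6.19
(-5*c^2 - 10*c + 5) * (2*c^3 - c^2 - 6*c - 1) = -10*c^5 - 15*c^4 + 50*c^3 + 60*c^2 - 20*c - 5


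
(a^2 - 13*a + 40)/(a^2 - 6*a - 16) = (a - 5)/(a + 2)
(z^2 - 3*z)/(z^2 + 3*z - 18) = z/(z + 6)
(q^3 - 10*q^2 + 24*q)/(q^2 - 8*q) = (q^2 - 10*q + 24)/(q - 8)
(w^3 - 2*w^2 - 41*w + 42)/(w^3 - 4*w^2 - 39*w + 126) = (w - 1)/(w - 3)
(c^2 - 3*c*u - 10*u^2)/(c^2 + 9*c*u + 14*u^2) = (c - 5*u)/(c + 7*u)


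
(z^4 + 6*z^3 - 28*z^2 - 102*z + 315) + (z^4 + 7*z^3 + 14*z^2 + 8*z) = 2*z^4 + 13*z^3 - 14*z^2 - 94*z + 315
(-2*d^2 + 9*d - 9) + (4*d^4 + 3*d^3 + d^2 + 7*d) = 4*d^4 + 3*d^3 - d^2 + 16*d - 9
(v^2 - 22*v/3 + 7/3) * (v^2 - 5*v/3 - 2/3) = v^4 - 9*v^3 + 125*v^2/9 + v - 14/9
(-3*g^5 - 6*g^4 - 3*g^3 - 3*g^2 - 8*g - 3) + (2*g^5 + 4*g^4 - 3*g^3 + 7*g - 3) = -g^5 - 2*g^4 - 6*g^3 - 3*g^2 - g - 6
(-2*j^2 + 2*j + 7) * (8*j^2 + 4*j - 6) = -16*j^4 + 8*j^3 + 76*j^2 + 16*j - 42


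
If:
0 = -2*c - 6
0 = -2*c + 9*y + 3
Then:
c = -3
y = -1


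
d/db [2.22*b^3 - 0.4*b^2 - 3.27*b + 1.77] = 6.66*b^2 - 0.8*b - 3.27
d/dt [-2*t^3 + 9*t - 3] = 9 - 6*t^2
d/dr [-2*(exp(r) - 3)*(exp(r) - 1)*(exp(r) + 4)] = (26 - 6*exp(2*r))*exp(r)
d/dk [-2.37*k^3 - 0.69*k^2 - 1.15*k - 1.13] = -7.11*k^2 - 1.38*k - 1.15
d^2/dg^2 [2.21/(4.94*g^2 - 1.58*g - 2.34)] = (107.863912*g^2 - 34.498984*g - 2.21*(9.88*g - 1.58)*(19.76*g - 3.16) - 51.093432)/(-4.94*g^2 + 1.58*g + 2.34)^3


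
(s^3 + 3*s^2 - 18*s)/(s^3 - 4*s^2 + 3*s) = (s + 6)/(s - 1)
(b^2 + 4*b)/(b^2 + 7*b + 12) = b/(b + 3)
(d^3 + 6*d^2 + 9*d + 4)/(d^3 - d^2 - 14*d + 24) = (d^2 + 2*d + 1)/(d^2 - 5*d + 6)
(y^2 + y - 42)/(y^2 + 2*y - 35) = (y - 6)/(y - 5)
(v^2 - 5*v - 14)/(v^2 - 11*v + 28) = (v + 2)/(v - 4)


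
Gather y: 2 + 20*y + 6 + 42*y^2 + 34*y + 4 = 42*y^2 + 54*y + 12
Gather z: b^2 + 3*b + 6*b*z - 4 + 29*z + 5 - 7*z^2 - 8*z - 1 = b^2 + 3*b - 7*z^2 + z*(6*b + 21)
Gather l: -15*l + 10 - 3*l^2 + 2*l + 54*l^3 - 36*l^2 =54*l^3 - 39*l^2 - 13*l + 10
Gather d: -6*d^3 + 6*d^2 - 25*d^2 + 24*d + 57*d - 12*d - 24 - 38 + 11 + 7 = -6*d^3 - 19*d^2 + 69*d - 44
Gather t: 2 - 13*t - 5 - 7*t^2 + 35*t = -7*t^2 + 22*t - 3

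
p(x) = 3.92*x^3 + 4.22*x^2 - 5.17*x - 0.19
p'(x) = 11.76*x^2 + 8.44*x - 5.17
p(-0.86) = 4.88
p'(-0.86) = -3.73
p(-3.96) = -156.97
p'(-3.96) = 145.82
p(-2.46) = -20.29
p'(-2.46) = 45.23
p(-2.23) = -11.15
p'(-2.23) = 34.49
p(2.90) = 115.91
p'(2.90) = 118.21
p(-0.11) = 0.42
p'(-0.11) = -5.96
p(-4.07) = -173.53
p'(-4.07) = 155.28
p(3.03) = 131.94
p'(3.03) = 128.37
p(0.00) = -0.19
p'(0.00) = -5.17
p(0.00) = -0.19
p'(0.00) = -5.17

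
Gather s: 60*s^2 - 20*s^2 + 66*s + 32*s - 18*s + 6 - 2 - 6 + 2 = 40*s^2 + 80*s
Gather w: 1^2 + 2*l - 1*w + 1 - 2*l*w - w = 2*l + w*(-2*l - 2) + 2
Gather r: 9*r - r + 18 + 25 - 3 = 8*r + 40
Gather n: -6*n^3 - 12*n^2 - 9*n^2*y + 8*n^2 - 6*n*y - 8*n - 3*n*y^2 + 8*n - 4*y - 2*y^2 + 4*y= -6*n^3 + n^2*(-9*y - 4) + n*(-3*y^2 - 6*y) - 2*y^2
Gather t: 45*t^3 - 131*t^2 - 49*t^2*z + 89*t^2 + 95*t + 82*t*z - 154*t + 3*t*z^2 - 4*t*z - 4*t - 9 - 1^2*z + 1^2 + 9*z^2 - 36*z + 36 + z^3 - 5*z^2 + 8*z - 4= 45*t^3 + t^2*(-49*z - 42) + t*(3*z^2 + 78*z - 63) + z^3 + 4*z^2 - 29*z + 24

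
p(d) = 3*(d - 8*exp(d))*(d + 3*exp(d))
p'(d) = 3*(1 - 8*exp(d))*(d + 3*exp(d)) + 3*(d - 8*exp(d))*(3*exp(d) + 1) = -15*d*exp(d) + 6*d - 144*exp(2*d) - 15*exp(d)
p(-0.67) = -12.36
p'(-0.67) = -44.26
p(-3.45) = 37.28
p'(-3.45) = -19.68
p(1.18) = -815.97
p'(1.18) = -1624.44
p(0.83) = -405.16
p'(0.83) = -815.31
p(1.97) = -3902.39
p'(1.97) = -7711.91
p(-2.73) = 24.72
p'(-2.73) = -15.30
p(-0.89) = -4.28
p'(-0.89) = -30.30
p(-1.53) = 8.62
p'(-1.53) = -14.21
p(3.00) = -29923.72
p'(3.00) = -59280.88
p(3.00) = -29923.72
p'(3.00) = -59280.88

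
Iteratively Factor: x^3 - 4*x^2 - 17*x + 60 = (x - 3)*(x^2 - x - 20) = (x - 5)*(x - 3)*(x + 4)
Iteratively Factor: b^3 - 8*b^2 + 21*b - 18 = (b - 3)*(b^2 - 5*b + 6) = (b - 3)^2*(b - 2)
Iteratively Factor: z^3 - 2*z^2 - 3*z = (z - 3)*(z^2 + z) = z*(z - 3)*(z + 1)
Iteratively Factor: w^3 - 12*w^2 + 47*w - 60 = (w - 5)*(w^2 - 7*w + 12) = (w - 5)*(w - 4)*(w - 3)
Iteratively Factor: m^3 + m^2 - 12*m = (m + 4)*(m^2 - 3*m) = m*(m + 4)*(m - 3)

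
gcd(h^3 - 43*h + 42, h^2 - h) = h - 1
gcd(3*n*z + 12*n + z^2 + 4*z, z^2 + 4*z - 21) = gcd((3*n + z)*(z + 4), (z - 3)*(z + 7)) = 1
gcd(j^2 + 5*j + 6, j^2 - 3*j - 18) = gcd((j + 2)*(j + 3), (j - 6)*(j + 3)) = j + 3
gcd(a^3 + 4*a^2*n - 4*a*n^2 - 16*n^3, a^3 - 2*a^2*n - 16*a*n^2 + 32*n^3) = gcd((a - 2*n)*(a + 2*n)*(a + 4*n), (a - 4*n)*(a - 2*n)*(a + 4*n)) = a^2 + 2*a*n - 8*n^2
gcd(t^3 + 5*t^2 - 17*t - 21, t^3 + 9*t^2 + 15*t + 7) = t^2 + 8*t + 7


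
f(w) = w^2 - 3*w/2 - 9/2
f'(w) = 2*w - 3/2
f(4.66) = 10.23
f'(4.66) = 7.82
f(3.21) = 0.99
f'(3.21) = 4.92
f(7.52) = 40.77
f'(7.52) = 13.54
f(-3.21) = 10.62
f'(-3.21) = -7.92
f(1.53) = -4.45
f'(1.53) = 1.56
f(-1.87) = 1.80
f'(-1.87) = -5.24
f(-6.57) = 48.52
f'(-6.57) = -14.64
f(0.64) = -5.05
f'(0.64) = -0.22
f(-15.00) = 243.00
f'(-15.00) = -31.50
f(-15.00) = 243.00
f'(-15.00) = -31.50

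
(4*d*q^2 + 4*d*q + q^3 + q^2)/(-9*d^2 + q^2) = q*(4*d*q + 4*d + q^2 + q)/(-9*d^2 + q^2)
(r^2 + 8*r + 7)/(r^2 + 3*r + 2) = (r + 7)/(r + 2)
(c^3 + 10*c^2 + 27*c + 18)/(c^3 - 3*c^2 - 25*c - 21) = (c + 6)/(c - 7)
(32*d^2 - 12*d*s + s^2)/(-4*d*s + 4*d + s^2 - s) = (-8*d + s)/(s - 1)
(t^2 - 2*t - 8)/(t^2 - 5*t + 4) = (t + 2)/(t - 1)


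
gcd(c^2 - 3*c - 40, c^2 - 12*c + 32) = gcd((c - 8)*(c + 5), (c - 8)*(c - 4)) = c - 8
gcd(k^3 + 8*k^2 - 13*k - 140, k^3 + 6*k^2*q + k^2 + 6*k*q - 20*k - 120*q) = k^2 + k - 20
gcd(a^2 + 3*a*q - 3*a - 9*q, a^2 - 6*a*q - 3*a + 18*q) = a - 3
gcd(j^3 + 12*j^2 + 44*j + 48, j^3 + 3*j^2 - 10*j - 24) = j^2 + 6*j + 8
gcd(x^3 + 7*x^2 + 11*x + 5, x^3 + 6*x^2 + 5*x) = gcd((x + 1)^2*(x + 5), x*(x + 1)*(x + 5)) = x^2 + 6*x + 5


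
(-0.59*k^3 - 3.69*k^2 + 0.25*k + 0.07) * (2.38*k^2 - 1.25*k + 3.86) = -1.4042*k^5 - 8.0447*k^4 + 2.9301*k^3 - 14.3893*k^2 + 0.8775*k + 0.2702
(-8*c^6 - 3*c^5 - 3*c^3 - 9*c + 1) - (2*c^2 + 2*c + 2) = -8*c^6 - 3*c^5 - 3*c^3 - 2*c^2 - 11*c - 1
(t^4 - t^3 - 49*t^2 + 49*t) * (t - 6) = t^5 - 7*t^4 - 43*t^3 + 343*t^2 - 294*t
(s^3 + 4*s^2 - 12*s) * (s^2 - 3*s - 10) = s^5 + s^4 - 34*s^3 - 4*s^2 + 120*s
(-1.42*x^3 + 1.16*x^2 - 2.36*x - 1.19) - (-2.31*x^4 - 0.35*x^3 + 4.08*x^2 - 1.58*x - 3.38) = 2.31*x^4 - 1.07*x^3 - 2.92*x^2 - 0.78*x + 2.19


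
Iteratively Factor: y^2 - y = (y - 1)*(y)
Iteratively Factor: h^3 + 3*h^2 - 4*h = (h - 1)*(h^2 + 4*h) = h*(h - 1)*(h + 4)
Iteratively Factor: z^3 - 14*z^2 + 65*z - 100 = (z - 5)*(z^2 - 9*z + 20) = (z - 5)^2*(z - 4)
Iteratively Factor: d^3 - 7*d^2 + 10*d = (d)*(d^2 - 7*d + 10) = d*(d - 5)*(d - 2)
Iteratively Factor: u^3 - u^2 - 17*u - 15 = (u - 5)*(u^2 + 4*u + 3) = (u - 5)*(u + 3)*(u + 1)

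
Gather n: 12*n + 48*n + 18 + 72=60*n + 90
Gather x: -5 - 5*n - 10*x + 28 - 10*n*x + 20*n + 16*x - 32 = 15*n + x*(6 - 10*n) - 9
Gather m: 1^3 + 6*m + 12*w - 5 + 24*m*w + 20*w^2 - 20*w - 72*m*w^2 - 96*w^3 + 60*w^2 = m*(-72*w^2 + 24*w + 6) - 96*w^3 + 80*w^2 - 8*w - 4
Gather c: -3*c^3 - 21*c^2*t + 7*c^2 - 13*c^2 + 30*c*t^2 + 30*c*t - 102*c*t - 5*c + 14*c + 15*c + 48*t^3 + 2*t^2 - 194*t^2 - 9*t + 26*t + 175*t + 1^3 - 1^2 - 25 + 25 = -3*c^3 + c^2*(-21*t - 6) + c*(30*t^2 - 72*t + 24) + 48*t^3 - 192*t^2 + 192*t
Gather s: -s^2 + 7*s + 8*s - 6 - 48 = -s^2 + 15*s - 54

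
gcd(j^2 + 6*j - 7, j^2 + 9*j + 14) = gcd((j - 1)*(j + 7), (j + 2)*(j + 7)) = j + 7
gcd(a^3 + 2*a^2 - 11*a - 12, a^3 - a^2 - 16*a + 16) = a + 4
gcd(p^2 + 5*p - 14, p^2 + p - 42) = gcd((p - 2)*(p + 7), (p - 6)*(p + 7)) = p + 7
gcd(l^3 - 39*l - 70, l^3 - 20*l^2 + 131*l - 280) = l - 7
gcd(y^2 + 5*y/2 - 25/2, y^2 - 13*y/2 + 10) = y - 5/2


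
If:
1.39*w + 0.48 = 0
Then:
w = -0.35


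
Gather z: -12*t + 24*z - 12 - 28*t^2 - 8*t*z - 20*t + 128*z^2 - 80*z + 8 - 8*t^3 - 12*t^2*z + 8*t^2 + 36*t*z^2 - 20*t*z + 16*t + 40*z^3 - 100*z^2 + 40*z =-8*t^3 - 20*t^2 - 16*t + 40*z^3 + z^2*(36*t + 28) + z*(-12*t^2 - 28*t - 16) - 4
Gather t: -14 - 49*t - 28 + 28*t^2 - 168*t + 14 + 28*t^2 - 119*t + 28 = 56*t^2 - 336*t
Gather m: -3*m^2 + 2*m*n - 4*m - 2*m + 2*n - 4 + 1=-3*m^2 + m*(2*n - 6) + 2*n - 3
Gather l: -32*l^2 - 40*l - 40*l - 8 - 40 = -32*l^2 - 80*l - 48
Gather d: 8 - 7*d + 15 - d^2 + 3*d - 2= -d^2 - 4*d + 21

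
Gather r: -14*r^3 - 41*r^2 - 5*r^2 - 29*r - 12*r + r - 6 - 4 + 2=-14*r^3 - 46*r^2 - 40*r - 8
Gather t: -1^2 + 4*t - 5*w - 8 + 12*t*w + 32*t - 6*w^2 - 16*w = t*(12*w + 36) - 6*w^2 - 21*w - 9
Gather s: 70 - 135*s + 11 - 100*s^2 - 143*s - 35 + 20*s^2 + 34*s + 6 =-80*s^2 - 244*s + 52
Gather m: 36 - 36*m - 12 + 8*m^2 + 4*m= 8*m^2 - 32*m + 24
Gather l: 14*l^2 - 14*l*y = 14*l^2 - 14*l*y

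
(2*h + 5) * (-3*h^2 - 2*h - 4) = -6*h^3 - 19*h^2 - 18*h - 20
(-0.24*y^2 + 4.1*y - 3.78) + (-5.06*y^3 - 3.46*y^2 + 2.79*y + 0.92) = -5.06*y^3 - 3.7*y^2 + 6.89*y - 2.86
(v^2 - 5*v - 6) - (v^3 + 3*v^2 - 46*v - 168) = -v^3 - 2*v^2 + 41*v + 162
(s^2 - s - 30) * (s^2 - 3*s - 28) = s^4 - 4*s^3 - 55*s^2 + 118*s + 840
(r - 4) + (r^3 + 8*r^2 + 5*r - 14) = r^3 + 8*r^2 + 6*r - 18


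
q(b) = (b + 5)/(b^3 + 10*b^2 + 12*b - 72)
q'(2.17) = -3.78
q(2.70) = 0.15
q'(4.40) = -0.02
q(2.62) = 0.17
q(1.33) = -0.18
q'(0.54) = -0.05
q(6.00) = 0.02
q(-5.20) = 0.04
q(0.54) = -0.09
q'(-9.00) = 0.02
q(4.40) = 0.04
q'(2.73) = -0.20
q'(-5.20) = -0.32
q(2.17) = 0.63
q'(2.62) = -0.28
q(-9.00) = 0.04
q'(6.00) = -0.00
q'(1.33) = -0.24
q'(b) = (b + 5)*(-3*b^2 - 20*b - 12)/(b^3 + 10*b^2 + 12*b - 72)^2 + 1/(b^3 + 10*b^2 + 12*b - 72)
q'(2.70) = -0.22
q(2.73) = 0.14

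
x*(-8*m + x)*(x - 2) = -8*m*x^2 + 16*m*x + x^3 - 2*x^2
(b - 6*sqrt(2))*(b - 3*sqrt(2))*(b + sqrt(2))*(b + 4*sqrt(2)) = b^4 - 4*sqrt(2)*b^3 - 46*b^2 + 108*sqrt(2)*b + 288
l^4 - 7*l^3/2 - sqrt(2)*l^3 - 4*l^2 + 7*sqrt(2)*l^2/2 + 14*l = l*(l - 7/2)*(l - 2*sqrt(2))*(l + sqrt(2))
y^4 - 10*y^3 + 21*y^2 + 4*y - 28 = (y - 7)*(y - 2)^2*(y + 1)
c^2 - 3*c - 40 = (c - 8)*(c + 5)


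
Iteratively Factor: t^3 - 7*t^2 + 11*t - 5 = (t - 5)*(t^2 - 2*t + 1) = (t - 5)*(t - 1)*(t - 1)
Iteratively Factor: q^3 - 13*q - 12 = (q + 1)*(q^2 - q - 12) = (q - 4)*(q + 1)*(q + 3)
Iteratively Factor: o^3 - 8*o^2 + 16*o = (o)*(o^2 - 8*o + 16) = o*(o - 4)*(o - 4)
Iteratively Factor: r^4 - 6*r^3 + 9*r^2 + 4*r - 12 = (r - 3)*(r^3 - 3*r^2 + 4) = (r - 3)*(r - 2)*(r^2 - r - 2) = (r - 3)*(r - 2)^2*(r + 1)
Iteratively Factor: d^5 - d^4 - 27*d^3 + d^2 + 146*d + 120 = (d + 2)*(d^4 - 3*d^3 - 21*d^2 + 43*d + 60) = (d + 2)*(d + 4)*(d^3 - 7*d^2 + 7*d + 15) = (d - 5)*(d + 2)*(d + 4)*(d^2 - 2*d - 3) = (d - 5)*(d - 3)*(d + 2)*(d + 4)*(d + 1)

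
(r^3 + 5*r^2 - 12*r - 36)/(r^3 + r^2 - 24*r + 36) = (r + 2)/(r - 2)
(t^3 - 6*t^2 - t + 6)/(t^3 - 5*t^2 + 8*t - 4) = (t^2 - 5*t - 6)/(t^2 - 4*t + 4)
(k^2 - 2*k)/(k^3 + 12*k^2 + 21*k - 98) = k/(k^2 + 14*k + 49)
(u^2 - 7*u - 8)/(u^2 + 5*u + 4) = (u - 8)/(u + 4)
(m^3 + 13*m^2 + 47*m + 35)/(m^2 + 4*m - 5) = (m^2 + 8*m + 7)/(m - 1)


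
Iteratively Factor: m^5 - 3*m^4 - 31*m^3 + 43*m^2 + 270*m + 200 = (m + 4)*(m^4 - 7*m^3 - 3*m^2 + 55*m + 50) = (m + 2)*(m + 4)*(m^3 - 9*m^2 + 15*m + 25) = (m - 5)*(m + 2)*(m + 4)*(m^2 - 4*m - 5) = (m - 5)^2*(m + 2)*(m + 4)*(m + 1)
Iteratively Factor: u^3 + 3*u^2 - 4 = (u + 2)*(u^2 + u - 2) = (u - 1)*(u + 2)*(u + 2)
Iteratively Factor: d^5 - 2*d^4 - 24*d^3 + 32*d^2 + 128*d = (d - 4)*(d^4 + 2*d^3 - 16*d^2 - 32*d) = d*(d - 4)*(d^3 + 2*d^2 - 16*d - 32) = d*(d - 4)*(d + 4)*(d^2 - 2*d - 8) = d*(d - 4)^2*(d + 4)*(d + 2)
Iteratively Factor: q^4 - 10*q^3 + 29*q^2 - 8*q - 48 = (q + 1)*(q^3 - 11*q^2 + 40*q - 48) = (q - 4)*(q + 1)*(q^2 - 7*q + 12) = (q - 4)^2*(q + 1)*(q - 3)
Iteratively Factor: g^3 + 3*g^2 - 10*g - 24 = (g - 3)*(g^2 + 6*g + 8) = (g - 3)*(g + 4)*(g + 2)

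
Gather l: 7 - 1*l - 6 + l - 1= 0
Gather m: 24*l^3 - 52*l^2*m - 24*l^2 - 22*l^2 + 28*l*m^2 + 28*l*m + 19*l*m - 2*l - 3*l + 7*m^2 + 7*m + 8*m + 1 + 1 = 24*l^3 - 46*l^2 - 5*l + m^2*(28*l + 7) + m*(-52*l^2 + 47*l + 15) + 2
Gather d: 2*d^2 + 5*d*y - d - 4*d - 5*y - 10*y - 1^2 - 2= 2*d^2 + d*(5*y - 5) - 15*y - 3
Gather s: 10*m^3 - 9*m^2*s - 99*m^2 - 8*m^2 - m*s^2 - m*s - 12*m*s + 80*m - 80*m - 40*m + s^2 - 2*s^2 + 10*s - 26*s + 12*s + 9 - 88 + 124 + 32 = 10*m^3 - 107*m^2 - 40*m + s^2*(-m - 1) + s*(-9*m^2 - 13*m - 4) + 77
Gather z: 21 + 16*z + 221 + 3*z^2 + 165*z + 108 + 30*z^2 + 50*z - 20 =33*z^2 + 231*z + 330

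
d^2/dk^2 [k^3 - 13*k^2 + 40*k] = 6*k - 26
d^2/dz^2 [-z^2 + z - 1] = -2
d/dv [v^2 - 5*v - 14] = 2*v - 5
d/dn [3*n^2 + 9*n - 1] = 6*n + 9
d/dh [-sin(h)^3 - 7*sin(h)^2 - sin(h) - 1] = (-14*sin(h) + 3*cos(h)^2 - 4)*cos(h)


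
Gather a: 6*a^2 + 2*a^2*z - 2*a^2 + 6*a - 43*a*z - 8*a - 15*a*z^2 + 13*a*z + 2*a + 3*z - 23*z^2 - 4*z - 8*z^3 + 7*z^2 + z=a^2*(2*z + 4) + a*(-15*z^2 - 30*z) - 8*z^3 - 16*z^2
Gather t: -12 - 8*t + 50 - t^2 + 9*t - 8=-t^2 + t + 30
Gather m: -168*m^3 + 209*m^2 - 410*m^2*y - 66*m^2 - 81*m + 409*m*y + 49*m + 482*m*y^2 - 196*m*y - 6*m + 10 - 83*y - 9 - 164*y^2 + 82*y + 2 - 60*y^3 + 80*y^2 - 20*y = -168*m^3 + m^2*(143 - 410*y) + m*(482*y^2 + 213*y - 38) - 60*y^3 - 84*y^2 - 21*y + 3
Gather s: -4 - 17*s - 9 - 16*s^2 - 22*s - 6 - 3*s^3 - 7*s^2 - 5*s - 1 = -3*s^3 - 23*s^2 - 44*s - 20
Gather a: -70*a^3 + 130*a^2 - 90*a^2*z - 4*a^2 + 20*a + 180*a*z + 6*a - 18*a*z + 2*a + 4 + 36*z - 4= -70*a^3 + a^2*(126 - 90*z) + a*(162*z + 28) + 36*z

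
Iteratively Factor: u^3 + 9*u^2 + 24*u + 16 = (u + 4)*(u^2 + 5*u + 4) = (u + 4)^2*(u + 1)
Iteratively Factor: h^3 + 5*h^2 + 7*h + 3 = (h + 3)*(h^2 + 2*h + 1) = (h + 1)*(h + 3)*(h + 1)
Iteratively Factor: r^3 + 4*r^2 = (r)*(r^2 + 4*r) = r^2*(r + 4)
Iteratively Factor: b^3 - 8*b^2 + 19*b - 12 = (b - 1)*(b^2 - 7*b + 12) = (b - 3)*(b - 1)*(b - 4)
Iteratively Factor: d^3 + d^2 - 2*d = (d - 1)*(d^2 + 2*d) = d*(d - 1)*(d + 2)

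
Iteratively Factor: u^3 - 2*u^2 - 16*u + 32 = (u + 4)*(u^2 - 6*u + 8) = (u - 4)*(u + 4)*(u - 2)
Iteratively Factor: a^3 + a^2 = (a + 1)*(a^2) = a*(a + 1)*(a)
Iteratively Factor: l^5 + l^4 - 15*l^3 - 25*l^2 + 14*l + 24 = (l - 1)*(l^4 + 2*l^3 - 13*l^2 - 38*l - 24) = (l - 4)*(l - 1)*(l^3 + 6*l^2 + 11*l + 6) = (l - 4)*(l - 1)*(l + 3)*(l^2 + 3*l + 2) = (l - 4)*(l - 1)*(l + 2)*(l + 3)*(l + 1)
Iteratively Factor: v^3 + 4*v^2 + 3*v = (v)*(v^2 + 4*v + 3) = v*(v + 3)*(v + 1)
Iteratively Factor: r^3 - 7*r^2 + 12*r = (r - 4)*(r^2 - 3*r) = r*(r - 4)*(r - 3)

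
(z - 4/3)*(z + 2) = z^2 + 2*z/3 - 8/3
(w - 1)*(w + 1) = w^2 - 1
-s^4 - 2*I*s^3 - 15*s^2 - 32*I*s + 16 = (s - 4*I)*(s + 4*I)*(-I*s + 1)^2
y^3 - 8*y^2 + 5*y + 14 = (y - 7)*(y - 2)*(y + 1)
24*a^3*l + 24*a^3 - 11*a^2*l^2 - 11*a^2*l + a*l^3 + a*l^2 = (-8*a + l)*(-3*a + l)*(a*l + a)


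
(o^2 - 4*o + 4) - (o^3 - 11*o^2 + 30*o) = -o^3 + 12*o^2 - 34*o + 4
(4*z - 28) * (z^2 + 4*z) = 4*z^3 - 12*z^2 - 112*z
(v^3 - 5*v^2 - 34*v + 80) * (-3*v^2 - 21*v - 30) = -3*v^5 - 6*v^4 + 177*v^3 + 624*v^2 - 660*v - 2400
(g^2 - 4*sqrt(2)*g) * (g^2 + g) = g^4 - 4*sqrt(2)*g^3 + g^3 - 4*sqrt(2)*g^2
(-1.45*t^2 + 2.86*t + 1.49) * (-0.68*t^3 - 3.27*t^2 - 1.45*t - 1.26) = 0.986*t^5 + 2.7967*t^4 - 8.2629*t^3 - 7.1923*t^2 - 5.7641*t - 1.8774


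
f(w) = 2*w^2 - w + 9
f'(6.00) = 23.00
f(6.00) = 75.00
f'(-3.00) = -13.00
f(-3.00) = 30.00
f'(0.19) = -0.24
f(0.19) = 8.88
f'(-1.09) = -5.36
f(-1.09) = 12.47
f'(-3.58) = -15.32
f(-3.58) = 38.21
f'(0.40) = 0.60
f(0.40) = 8.92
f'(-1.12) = -5.48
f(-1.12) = 12.63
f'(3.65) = 13.60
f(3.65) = 32.00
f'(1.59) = 5.36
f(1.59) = 12.47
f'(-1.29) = -6.16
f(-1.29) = 13.62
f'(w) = 4*w - 1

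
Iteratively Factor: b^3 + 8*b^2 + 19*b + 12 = (b + 4)*(b^2 + 4*b + 3) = (b + 1)*(b + 4)*(b + 3)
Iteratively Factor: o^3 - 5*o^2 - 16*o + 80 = (o - 4)*(o^2 - o - 20) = (o - 4)*(o + 4)*(o - 5)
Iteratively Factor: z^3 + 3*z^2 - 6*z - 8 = (z + 4)*(z^2 - z - 2) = (z - 2)*(z + 4)*(z + 1)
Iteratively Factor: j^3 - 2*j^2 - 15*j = (j + 3)*(j^2 - 5*j) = j*(j + 3)*(j - 5)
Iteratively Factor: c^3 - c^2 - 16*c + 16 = (c - 4)*(c^2 + 3*c - 4) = (c - 4)*(c - 1)*(c + 4)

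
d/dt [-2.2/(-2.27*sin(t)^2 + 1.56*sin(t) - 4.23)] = (3.432 - 9.988*sin(t))*cos(t)/(2.27*sin(t)^2 - 1.56*sin(t) + 4.23)^2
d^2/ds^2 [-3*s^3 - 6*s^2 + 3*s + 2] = -18*s - 12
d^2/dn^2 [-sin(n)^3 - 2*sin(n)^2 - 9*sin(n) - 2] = 9*sin(n)^3 + 8*sin(n)^2 + 3*sin(n) - 4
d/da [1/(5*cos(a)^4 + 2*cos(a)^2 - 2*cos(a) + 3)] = 2*(10*cos(a)^3 + 2*cos(a) - 1)*sin(a)/(5*cos(a)^4 + 2*cos(a)^2 - 2*cos(a) + 3)^2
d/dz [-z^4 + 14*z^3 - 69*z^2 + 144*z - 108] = -4*z^3 + 42*z^2 - 138*z + 144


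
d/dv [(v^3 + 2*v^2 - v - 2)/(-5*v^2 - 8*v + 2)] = (-5*v^4 - 16*v^3 - 15*v^2 - 12*v - 18)/(25*v^4 + 80*v^3 + 44*v^2 - 32*v + 4)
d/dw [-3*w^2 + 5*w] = 5 - 6*w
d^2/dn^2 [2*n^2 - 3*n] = 4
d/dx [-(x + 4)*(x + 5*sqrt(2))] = -2*x - 5*sqrt(2) - 4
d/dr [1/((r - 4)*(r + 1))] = (3 - 2*r)/(r^4 - 6*r^3 + r^2 + 24*r + 16)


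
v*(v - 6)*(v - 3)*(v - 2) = v^4 - 11*v^3 + 36*v^2 - 36*v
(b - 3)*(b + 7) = b^2 + 4*b - 21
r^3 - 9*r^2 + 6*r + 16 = (r - 8)*(r - 2)*(r + 1)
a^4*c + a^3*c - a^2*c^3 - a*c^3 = a*(a - c)*(a + c)*(a*c + c)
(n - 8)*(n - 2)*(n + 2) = n^3 - 8*n^2 - 4*n + 32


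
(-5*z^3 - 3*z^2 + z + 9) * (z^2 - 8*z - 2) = -5*z^5 + 37*z^4 + 35*z^3 + 7*z^2 - 74*z - 18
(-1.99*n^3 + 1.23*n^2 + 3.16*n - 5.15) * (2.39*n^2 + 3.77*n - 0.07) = -4.7561*n^5 - 4.5626*n^4 + 12.3288*n^3 - 0.481400000000002*n^2 - 19.6367*n + 0.3605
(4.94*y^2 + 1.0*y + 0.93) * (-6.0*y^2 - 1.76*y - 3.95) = -29.64*y^4 - 14.6944*y^3 - 26.853*y^2 - 5.5868*y - 3.6735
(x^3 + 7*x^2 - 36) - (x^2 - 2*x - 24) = x^3 + 6*x^2 + 2*x - 12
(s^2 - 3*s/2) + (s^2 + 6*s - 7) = 2*s^2 + 9*s/2 - 7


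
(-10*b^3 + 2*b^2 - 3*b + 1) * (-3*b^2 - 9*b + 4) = 30*b^5 + 84*b^4 - 49*b^3 + 32*b^2 - 21*b + 4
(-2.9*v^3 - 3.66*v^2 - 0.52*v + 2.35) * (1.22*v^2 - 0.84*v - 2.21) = -3.538*v^5 - 2.0292*v^4 + 8.849*v^3 + 11.3924*v^2 - 0.8248*v - 5.1935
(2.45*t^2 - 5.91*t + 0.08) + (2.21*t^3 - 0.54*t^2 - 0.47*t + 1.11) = 2.21*t^3 + 1.91*t^2 - 6.38*t + 1.19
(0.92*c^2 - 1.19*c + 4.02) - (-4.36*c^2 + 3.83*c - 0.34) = 5.28*c^2 - 5.02*c + 4.36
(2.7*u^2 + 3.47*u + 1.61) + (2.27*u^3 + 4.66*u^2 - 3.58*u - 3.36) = 2.27*u^3 + 7.36*u^2 - 0.11*u - 1.75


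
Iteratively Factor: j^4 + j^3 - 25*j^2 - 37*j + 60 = (j - 1)*(j^3 + 2*j^2 - 23*j - 60) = (j - 1)*(j + 4)*(j^2 - 2*j - 15) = (j - 5)*(j - 1)*(j + 4)*(j + 3)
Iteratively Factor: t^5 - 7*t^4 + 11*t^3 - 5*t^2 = (t - 1)*(t^4 - 6*t^3 + 5*t^2) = (t - 5)*(t - 1)*(t^3 - t^2) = (t - 5)*(t - 1)^2*(t^2) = t*(t - 5)*(t - 1)^2*(t)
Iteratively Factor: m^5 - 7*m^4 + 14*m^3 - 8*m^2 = (m - 2)*(m^4 - 5*m^3 + 4*m^2) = m*(m - 2)*(m^3 - 5*m^2 + 4*m) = m*(m - 2)*(m - 1)*(m^2 - 4*m) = m^2*(m - 2)*(m - 1)*(m - 4)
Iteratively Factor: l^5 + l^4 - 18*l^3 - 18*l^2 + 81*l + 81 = (l - 3)*(l^4 + 4*l^3 - 6*l^2 - 36*l - 27) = (l - 3)*(l + 1)*(l^3 + 3*l^2 - 9*l - 27) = (l - 3)*(l + 1)*(l + 3)*(l^2 - 9) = (l - 3)^2*(l + 1)*(l + 3)*(l + 3)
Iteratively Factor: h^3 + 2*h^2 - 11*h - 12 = (h + 4)*(h^2 - 2*h - 3) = (h + 1)*(h + 4)*(h - 3)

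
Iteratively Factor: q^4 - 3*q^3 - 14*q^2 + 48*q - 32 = (q - 4)*(q^3 + q^2 - 10*q + 8) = (q - 4)*(q - 2)*(q^2 + 3*q - 4) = (q - 4)*(q - 2)*(q - 1)*(q + 4)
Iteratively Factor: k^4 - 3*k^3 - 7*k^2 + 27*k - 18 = (k - 2)*(k^3 - k^2 - 9*k + 9) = (k - 3)*(k - 2)*(k^2 + 2*k - 3) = (k - 3)*(k - 2)*(k - 1)*(k + 3)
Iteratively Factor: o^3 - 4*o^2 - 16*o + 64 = (o - 4)*(o^2 - 16) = (o - 4)*(o + 4)*(o - 4)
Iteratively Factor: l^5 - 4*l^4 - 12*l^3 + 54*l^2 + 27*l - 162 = (l - 3)*(l^4 - l^3 - 15*l^2 + 9*l + 54) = (l - 3)^2*(l^3 + 2*l^2 - 9*l - 18) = (l - 3)^2*(l + 3)*(l^2 - l - 6) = (l - 3)^2*(l + 2)*(l + 3)*(l - 3)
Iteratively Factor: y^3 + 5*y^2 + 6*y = (y + 3)*(y^2 + 2*y) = y*(y + 3)*(y + 2)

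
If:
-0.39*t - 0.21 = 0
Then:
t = -0.54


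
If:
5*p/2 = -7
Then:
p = -14/5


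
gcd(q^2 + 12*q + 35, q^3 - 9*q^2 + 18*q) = 1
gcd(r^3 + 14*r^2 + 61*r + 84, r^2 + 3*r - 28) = r + 7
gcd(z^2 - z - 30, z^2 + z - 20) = z + 5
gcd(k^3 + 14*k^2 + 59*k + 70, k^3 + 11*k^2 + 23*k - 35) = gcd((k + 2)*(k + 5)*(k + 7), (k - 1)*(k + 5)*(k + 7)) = k^2 + 12*k + 35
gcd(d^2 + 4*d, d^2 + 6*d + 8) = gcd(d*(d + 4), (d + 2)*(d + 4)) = d + 4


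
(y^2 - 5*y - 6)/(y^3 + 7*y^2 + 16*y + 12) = (y^2 - 5*y - 6)/(y^3 + 7*y^2 + 16*y + 12)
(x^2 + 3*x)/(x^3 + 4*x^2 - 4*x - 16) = x*(x + 3)/(x^3 + 4*x^2 - 4*x - 16)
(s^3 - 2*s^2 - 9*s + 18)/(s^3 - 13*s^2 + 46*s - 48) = (s + 3)/(s - 8)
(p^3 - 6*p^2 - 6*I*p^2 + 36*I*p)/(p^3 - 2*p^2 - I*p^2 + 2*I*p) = (p^2 - 6*p - 6*I*p + 36*I)/(p^2 - 2*p - I*p + 2*I)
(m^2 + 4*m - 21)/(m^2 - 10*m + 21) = (m + 7)/(m - 7)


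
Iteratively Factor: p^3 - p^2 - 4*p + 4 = (p - 2)*(p^2 + p - 2) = (p - 2)*(p - 1)*(p + 2)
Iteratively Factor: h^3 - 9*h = (h + 3)*(h^2 - 3*h) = h*(h + 3)*(h - 3)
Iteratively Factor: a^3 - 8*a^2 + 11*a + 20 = (a + 1)*(a^2 - 9*a + 20) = (a - 5)*(a + 1)*(a - 4)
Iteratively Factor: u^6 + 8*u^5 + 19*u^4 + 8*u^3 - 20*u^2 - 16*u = (u + 2)*(u^5 + 6*u^4 + 7*u^3 - 6*u^2 - 8*u) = (u - 1)*(u + 2)*(u^4 + 7*u^3 + 14*u^2 + 8*u) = (u - 1)*(u + 2)^2*(u^3 + 5*u^2 + 4*u) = u*(u - 1)*(u + 2)^2*(u^2 + 5*u + 4) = u*(u - 1)*(u + 2)^2*(u + 4)*(u + 1)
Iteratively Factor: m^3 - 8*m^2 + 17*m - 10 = (m - 1)*(m^2 - 7*m + 10) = (m - 5)*(m - 1)*(m - 2)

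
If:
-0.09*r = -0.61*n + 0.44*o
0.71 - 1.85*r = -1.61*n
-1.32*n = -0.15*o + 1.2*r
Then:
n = -0.22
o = -0.34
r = 0.20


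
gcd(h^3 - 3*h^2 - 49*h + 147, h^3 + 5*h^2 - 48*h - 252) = h - 7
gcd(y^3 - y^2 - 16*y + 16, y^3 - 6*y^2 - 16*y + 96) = y^2 - 16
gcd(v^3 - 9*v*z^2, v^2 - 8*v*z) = v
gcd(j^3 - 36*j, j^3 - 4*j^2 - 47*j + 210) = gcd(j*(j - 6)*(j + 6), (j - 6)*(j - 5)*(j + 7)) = j - 6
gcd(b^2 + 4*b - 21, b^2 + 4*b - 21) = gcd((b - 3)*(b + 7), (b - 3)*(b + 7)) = b^2 + 4*b - 21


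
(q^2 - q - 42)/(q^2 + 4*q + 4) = (q^2 - q - 42)/(q^2 + 4*q + 4)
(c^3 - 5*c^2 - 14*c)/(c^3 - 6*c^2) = (c^2 - 5*c - 14)/(c*(c - 6))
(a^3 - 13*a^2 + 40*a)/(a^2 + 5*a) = (a^2 - 13*a + 40)/(a + 5)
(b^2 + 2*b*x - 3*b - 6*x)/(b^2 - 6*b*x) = (b^2 + 2*b*x - 3*b - 6*x)/(b*(b - 6*x))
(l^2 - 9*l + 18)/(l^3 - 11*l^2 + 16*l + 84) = (l - 3)/(l^2 - 5*l - 14)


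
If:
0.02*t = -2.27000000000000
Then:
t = -113.50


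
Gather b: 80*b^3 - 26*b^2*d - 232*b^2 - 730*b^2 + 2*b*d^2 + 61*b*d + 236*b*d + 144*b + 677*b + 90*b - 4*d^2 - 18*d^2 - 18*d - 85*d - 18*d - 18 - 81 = 80*b^3 + b^2*(-26*d - 962) + b*(2*d^2 + 297*d + 911) - 22*d^2 - 121*d - 99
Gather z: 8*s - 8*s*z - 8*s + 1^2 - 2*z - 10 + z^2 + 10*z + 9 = z^2 + z*(8 - 8*s)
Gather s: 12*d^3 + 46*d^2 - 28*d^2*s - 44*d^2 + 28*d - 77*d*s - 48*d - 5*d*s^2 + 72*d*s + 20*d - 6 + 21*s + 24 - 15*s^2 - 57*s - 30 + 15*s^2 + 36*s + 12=12*d^3 + 2*d^2 - 5*d*s^2 + s*(-28*d^2 - 5*d)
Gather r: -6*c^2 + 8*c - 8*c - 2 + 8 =6 - 6*c^2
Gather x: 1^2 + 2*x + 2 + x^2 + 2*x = x^2 + 4*x + 3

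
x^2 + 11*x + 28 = (x + 4)*(x + 7)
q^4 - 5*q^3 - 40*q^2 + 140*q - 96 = (q - 8)*(q - 2)*(q - 1)*(q + 6)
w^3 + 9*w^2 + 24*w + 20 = (w + 2)^2*(w + 5)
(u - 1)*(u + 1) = u^2 - 1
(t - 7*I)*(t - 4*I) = t^2 - 11*I*t - 28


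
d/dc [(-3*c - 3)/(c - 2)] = 9/(c - 2)^2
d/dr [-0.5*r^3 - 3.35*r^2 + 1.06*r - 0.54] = -1.5*r^2 - 6.7*r + 1.06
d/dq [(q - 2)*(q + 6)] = 2*q + 4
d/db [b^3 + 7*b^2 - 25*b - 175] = 3*b^2 + 14*b - 25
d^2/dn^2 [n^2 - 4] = 2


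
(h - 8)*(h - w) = h^2 - h*w - 8*h + 8*w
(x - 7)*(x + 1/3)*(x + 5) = x^3 - 5*x^2/3 - 107*x/3 - 35/3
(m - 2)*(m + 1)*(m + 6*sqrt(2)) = m^3 - m^2 + 6*sqrt(2)*m^2 - 6*sqrt(2)*m - 2*m - 12*sqrt(2)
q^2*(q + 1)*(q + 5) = q^4 + 6*q^3 + 5*q^2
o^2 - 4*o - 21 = (o - 7)*(o + 3)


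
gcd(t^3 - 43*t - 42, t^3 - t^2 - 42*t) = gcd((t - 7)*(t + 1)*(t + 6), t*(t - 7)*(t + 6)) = t^2 - t - 42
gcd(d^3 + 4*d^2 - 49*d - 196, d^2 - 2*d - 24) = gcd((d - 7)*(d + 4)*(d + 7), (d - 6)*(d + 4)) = d + 4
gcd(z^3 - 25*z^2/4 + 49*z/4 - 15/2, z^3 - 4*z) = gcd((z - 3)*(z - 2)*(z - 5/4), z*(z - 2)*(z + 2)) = z - 2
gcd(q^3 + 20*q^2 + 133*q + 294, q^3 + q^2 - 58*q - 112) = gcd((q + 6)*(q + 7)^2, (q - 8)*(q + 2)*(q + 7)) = q + 7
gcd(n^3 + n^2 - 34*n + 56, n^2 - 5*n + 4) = n - 4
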